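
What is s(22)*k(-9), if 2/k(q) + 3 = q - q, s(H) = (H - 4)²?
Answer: -216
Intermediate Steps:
s(H) = (-4 + H)²
k(q) = -⅔ (k(q) = 2/(-3 + (q - q)) = 2/(-3 + 0) = 2/(-3) = 2*(-⅓) = -⅔)
s(22)*k(-9) = (-4 + 22)²*(-⅔) = 18²*(-⅔) = 324*(-⅔) = -216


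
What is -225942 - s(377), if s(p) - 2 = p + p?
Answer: -226698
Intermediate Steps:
s(p) = 2 + 2*p (s(p) = 2 + (p + p) = 2 + 2*p)
-225942 - s(377) = -225942 - (2 + 2*377) = -225942 - (2 + 754) = -225942 - 1*756 = -225942 - 756 = -226698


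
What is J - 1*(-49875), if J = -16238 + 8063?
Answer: 41700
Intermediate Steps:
J = -8175
J - 1*(-49875) = -8175 - 1*(-49875) = -8175 + 49875 = 41700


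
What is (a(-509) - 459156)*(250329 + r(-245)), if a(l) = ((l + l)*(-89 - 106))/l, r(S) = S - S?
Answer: -115037690634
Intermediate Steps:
r(S) = 0
a(l) = -390 (a(l) = ((2*l)*(-195))/l = (-390*l)/l = -390)
(a(-509) - 459156)*(250329 + r(-245)) = (-390 - 459156)*(250329 + 0) = -459546*250329 = -115037690634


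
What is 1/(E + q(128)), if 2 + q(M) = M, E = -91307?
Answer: -1/91181 ≈ -1.0967e-5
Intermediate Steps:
q(M) = -2 + M
1/(E + q(128)) = 1/(-91307 + (-2 + 128)) = 1/(-91307 + 126) = 1/(-91181) = -1/91181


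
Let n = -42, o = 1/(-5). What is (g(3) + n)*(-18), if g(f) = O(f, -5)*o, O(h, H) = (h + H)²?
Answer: 3852/5 ≈ 770.40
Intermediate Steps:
O(h, H) = (H + h)²
o = -⅕ ≈ -0.20000
g(f) = -(-5 + f)²/5 (g(f) = (-5 + f)²*(-⅕) = -(-5 + f)²/5)
(g(3) + n)*(-18) = (-(-5 + 3)²/5 - 42)*(-18) = (-⅕*(-2)² - 42)*(-18) = (-⅕*4 - 42)*(-18) = (-⅘ - 42)*(-18) = -214/5*(-18) = 3852/5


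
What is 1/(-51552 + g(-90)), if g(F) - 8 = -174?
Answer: -1/51718 ≈ -1.9336e-5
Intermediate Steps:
g(F) = -166 (g(F) = 8 - 174 = -166)
1/(-51552 + g(-90)) = 1/(-51552 - 166) = 1/(-51718) = -1/51718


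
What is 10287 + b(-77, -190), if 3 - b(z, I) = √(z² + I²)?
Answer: 10290 - √42029 ≈ 10085.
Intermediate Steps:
b(z, I) = 3 - √(I² + z²) (b(z, I) = 3 - √(z² + I²) = 3 - √(I² + z²))
10287 + b(-77, -190) = 10287 + (3 - √((-190)² + (-77)²)) = 10287 + (3 - √(36100 + 5929)) = 10287 + (3 - √42029) = 10290 - √42029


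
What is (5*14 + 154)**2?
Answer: 50176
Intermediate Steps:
(5*14 + 154)**2 = (70 + 154)**2 = 224**2 = 50176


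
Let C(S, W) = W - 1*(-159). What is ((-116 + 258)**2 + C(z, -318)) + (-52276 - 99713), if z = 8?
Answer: -131984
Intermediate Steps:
C(S, W) = 159 + W (C(S, W) = W + 159 = 159 + W)
((-116 + 258)**2 + C(z, -318)) + (-52276 - 99713) = ((-116 + 258)**2 + (159 - 318)) + (-52276 - 99713) = (142**2 - 159) - 151989 = (20164 - 159) - 151989 = 20005 - 151989 = -131984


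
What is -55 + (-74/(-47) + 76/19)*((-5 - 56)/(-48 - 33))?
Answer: -193403/3807 ≈ -50.802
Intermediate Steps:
-55 + (-74/(-47) + 76/19)*((-5 - 56)/(-48 - 33)) = -55 + (-74*(-1/47) + 76*(1/19))*(-61/(-81)) = -55 + (74/47 + 4)*(-61*(-1/81)) = -55 + (262/47)*(61/81) = -55 + 15982/3807 = -193403/3807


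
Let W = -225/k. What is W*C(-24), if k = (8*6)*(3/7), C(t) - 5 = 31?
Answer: -1575/4 ≈ -393.75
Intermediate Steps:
C(t) = 36 (C(t) = 5 + 31 = 36)
k = 144/7 (k = 48*(3*(1/7)) = 48*(3/7) = 144/7 ≈ 20.571)
W = -175/16 (W = -225/144/7 = -225*7/144 = -175/16 ≈ -10.938)
W*C(-24) = -175/16*36 = -1575/4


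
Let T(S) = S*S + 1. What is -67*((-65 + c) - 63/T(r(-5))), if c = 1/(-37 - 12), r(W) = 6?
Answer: 8104923/1813 ≈ 4470.4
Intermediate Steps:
T(S) = 1 + S² (T(S) = S² + 1 = 1 + S²)
c = -1/49 (c = 1/(-49) = -1/49 ≈ -0.020408)
-67*((-65 + c) - 63/T(r(-5))) = -67*((-65 - 1/49) - 63/(1 + 6²)) = -67*(-3186/49 - 63/(1 + 36)) = -67*(-3186/49 - 63/37) = -67*(-120969/1813) = 8104923/1813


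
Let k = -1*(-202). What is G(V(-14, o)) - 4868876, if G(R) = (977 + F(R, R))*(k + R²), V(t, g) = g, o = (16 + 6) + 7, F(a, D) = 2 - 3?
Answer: -3850908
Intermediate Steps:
F(a, D) = -1
o = 29 (o = 22 + 7 = 29)
k = 202
G(R) = 197152 + 976*R² (G(R) = (977 - 1)*(202 + R²) = 976*(202 + R²) = 197152 + 976*R²)
G(V(-14, o)) - 4868876 = (197152 + 976*29²) - 4868876 = (197152 + 976*841) - 4868876 = (197152 + 820816) - 4868876 = 1017968 - 4868876 = -3850908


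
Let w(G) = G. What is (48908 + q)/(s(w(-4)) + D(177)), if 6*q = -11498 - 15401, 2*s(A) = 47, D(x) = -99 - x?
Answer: -266549/1515 ≈ -175.94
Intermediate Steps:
s(A) = 47/2 (s(A) = (1/2)*47 = 47/2)
q = -26899/6 (q = (-11498 - 15401)/6 = (1/6)*(-26899) = -26899/6 ≈ -4483.2)
(48908 + q)/(s(w(-4)) + D(177)) = (48908 - 26899/6)/(47/2 + (-99 - 1*177)) = 266549/(6*(47/2 + (-99 - 177))) = 266549/(6*(47/2 - 276)) = 266549/(6*(-505/2)) = (266549/6)*(-2/505) = -266549/1515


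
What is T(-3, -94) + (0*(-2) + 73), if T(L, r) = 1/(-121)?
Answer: 8832/121 ≈ 72.992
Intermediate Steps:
T(L, r) = -1/121
T(-3, -94) + (0*(-2) + 73) = -1/121 + (0*(-2) + 73) = -1/121 + (0 + 73) = -1/121 + 73 = 8832/121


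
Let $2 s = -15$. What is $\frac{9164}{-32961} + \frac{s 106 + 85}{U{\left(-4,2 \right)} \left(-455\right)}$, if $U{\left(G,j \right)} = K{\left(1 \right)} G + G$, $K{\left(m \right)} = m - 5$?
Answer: $- \frac{887771}{5998902} \approx -0.14799$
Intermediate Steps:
$s = - \frac{15}{2}$ ($s = \frac{1}{2} \left(-15\right) = - \frac{15}{2} \approx -7.5$)
$K{\left(m \right)} = -5 + m$ ($K{\left(m \right)} = m - 5 = -5 + m$)
$U{\left(G,j \right)} = - 3 G$ ($U{\left(G,j \right)} = \left(-5 + 1\right) G + G = - 4 G + G = - 3 G$)
$\frac{9164}{-32961} + \frac{s 106 + 85}{U{\left(-4,2 \right)} \left(-455\right)} = \frac{9164}{-32961} + \frac{\left(- \frac{15}{2}\right) 106 + 85}{\left(-3\right) \left(-4\right) \left(-455\right)} = 9164 \left(- \frac{1}{32961}\right) + \frac{-795 + 85}{12 \left(-455\right)} = - \frac{9164}{32961} - \frac{710}{-5460} = - \frac{9164}{32961} - - \frac{71}{546} = - \frac{9164}{32961} + \frac{71}{546} = - \frac{887771}{5998902}$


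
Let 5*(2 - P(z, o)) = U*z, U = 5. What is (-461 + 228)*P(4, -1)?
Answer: 466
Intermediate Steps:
P(z, o) = 2 - z
(-461 + 228)*P(4, -1) = (-461 + 228)*(2 - 1*4) = -233*(2 - 4) = -233*(-2) = 466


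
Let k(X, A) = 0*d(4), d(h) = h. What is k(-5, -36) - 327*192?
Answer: -62784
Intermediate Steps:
k(X, A) = 0 (k(X, A) = 0*4 = 0)
k(-5, -36) - 327*192 = 0 - 327*192 = 0 - 62784 = -62784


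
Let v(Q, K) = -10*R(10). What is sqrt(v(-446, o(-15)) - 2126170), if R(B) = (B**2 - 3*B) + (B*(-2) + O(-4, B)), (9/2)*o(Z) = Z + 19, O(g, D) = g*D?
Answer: I*sqrt(2126270) ≈ 1458.2*I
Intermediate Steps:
O(g, D) = D*g
o(Z) = 38/9 + 2*Z/9 (o(Z) = 2*(Z + 19)/9 = 2*(19 + Z)/9 = 38/9 + 2*Z/9)
R(B) = B**2 - 9*B (R(B) = (B**2 - 3*B) + (B*(-2) + B*(-4)) = (B**2 - 3*B) + (-2*B - 4*B) = (B**2 - 3*B) - 6*B = B**2 - 9*B)
v(Q, K) = -100 (v(Q, K) = -100*(-9 + 10) = -100)
sqrt(v(-446, o(-15)) - 2126170) = sqrt(-100 - 2126170) = sqrt(-2126270) = I*sqrt(2126270)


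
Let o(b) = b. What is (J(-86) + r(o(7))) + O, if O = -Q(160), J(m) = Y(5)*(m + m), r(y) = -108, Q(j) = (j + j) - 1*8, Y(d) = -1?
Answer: -248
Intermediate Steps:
Q(j) = -8 + 2*j (Q(j) = 2*j - 8 = -8 + 2*j)
J(m) = -2*m (J(m) = -(m + m) = -2*m)
O = -312 (O = -(-8 + 2*160) = -(-8 + 320) = -1*312 = -312)
(J(-86) + r(o(7))) + O = (-2*(-86) - 108) - 312 = (172 - 108) - 312 = 64 - 312 = -248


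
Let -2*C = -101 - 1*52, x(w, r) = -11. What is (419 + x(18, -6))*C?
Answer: 31212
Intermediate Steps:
C = 153/2 (C = -(-101 - 1*52)/2 = -(-101 - 52)/2 = -½*(-153) = 153/2 ≈ 76.500)
(419 + x(18, -6))*C = (419 - 11)*(153/2) = 408*(153/2) = 31212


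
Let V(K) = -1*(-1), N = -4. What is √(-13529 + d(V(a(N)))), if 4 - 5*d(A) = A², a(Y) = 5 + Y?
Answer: I*√338210/5 ≈ 116.31*I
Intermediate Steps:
V(K) = 1
d(A) = ⅘ - A²/5
√(-13529 + d(V(a(N)))) = √(-13529 + (⅘ - ⅕*1²)) = √(-13529 + (⅘ - ⅕*1)) = √(-13529 + (⅘ - ⅕)) = √(-13529 + ⅗) = √(-67642/5) = I*√338210/5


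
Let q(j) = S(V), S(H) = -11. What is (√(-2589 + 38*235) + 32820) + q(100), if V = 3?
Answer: 32809 + √6341 ≈ 32889.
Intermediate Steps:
q(j) = -11
(√(-2589 + 38*235) + 32820) + q(100) = (√(-2589 + 38*235) + 32820) - 11 = (√(-2589 + 8930) + 32820) - 11 = (√6341 + 32820) - 11 = (32820 + √6341) - 11 = 32809 + √6341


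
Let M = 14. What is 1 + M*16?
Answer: 225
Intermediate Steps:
1 + M*16 = 1 + 14*16 = 1 + 224 = 225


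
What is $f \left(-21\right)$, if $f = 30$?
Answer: $-630$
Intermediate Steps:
$f \left(-21\right) = 30 \left(-21\right) = -630$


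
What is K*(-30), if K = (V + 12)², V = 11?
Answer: -15870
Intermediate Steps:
K = 529 (K = (11 + 12)² = 23² = 529)
K*(-30) = 529*(-30) = -15870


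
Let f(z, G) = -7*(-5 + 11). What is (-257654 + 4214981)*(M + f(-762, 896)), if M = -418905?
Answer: -1657910274669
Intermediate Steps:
f(z, G) = -42 (f(z, G) = -7*6 = -42)
(-257654 + 4214981)*(M + f(-762, 896)) = (-257654 + 4214981)*(-418905 - 42) = 3957327*(-418947) = -1657910274669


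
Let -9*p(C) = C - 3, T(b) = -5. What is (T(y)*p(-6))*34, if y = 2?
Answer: -170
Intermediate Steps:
p(C) = ⅓ - C/9 (p(C) = -(C - 3)/9 = -(-3 + C)/9 = ⅓ - C/9)
(T(y)*p(-6))*34 = -5*(⅓ - ⅑*(-6))*34 = -5*(⅓ + ⅔)*34 = -5*1*34 = -5*34 = -170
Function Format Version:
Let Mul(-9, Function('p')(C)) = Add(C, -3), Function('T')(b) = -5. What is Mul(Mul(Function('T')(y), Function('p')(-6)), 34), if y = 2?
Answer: -170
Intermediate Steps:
Function('p')(C) = Add(Rational(1, 3), Mul(Rational(-1, 9), C)) (Function('p')(C) = Mul(Rational(-1, 9), Add(C, -3)) = Mul(Rational(-1, 9), Add(-3, C)) = Add(Rational(1, 3), Mul(Rational(-1, 9), C)))
Mul(Mul(Function('T')(y), Function('p')(-6)), 34) = Mul(Mul(-5, Add(Rational(1, 3), Mul(Rational(-1, 9), -6))), 34) = Mul(Mul(-5, Add(Rational(1, 3), Rational(2, 3))), 34) = Mul(Mul(-5, 1), 34) = Mul(-5, 34) = -170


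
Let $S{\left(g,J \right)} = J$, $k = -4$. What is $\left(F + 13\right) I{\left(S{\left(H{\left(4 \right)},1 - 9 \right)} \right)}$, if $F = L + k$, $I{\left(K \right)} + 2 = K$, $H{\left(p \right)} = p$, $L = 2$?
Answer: $-110$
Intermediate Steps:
$I{\left(K \right)} = -2 + K$
$F = -2$ ($F = 2 - 4 = -2$)
$\left(F + 13\right) I{\left(S{\left(H{\left(4 \right)},1 - 9 \right)} \right)} = \left(-2 + 13\right) \left(-2 + \left(1 - 9\right)\right) = 11 \left(-2 + \left(1 - 9\right)\right) = 11 \left(-2 - 8\right) = 11 \left(-10\right) = -110$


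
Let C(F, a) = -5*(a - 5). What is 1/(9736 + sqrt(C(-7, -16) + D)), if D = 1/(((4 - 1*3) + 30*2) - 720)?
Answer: 3208012/31233170235 - sqrt(45598846)/62466340470 ≈ 0.00010260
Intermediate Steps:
C(F, a) = 25 - 5*a (C(F, a) = -5*(-5 + a) = 25 - 5*a)
D = -1/659 (D = 1/(((4 - 3) + 60) - 720) = 1/((1 + 60) - 720) = 1/(61 - 720) = 1/(-659) = -1/659 ≈ -0.0015175)
1/(9736 + sqrt(C(-7, -16) + D)) = 1/(9736 + sqrt((25 - 5*(-16)) - 1/659)) = 1/(9736 + sqrt((25 + 80) - 1/659)) = 1/(9736 + sqrt(105 - 1/659)) = 1/(9736 + sqrt(69194/659)) = 1/(9736 + sqrt(45598846)/659)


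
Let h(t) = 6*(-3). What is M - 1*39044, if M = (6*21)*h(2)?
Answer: -41312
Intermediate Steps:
h(t) = -18
M = -2268 (M = (6*21)*(-18) = 126*(-18) = -2268)
M - 1*39044 = -2268 - 1*39044 = -2268 - 39044 = -41312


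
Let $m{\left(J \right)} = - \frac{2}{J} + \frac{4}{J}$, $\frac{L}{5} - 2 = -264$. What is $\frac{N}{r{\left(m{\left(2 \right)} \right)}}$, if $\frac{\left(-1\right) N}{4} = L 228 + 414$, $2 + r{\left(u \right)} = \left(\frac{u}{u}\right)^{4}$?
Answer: $-1193064$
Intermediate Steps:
$L = -1310$ ($L = 10 + 5 \left(-264\right) = 10 - 1320 = -1310$)
$m{\left(J \right)} = \frac{2}{J}$
$r{\left(u \right)} = -1$ ($r{\left(u \right)} = -2 + \left(\frac{u}{u}\right)^{4} = -2 + 1^{4} = -2 + 1 = -1$)
$N = 1193064$ ($N = - 4 \left(\left(-1310\right) 228 + 414\right) = - 4 \left(-298680 + 414\right) = \left(-4\right) \left(-298266\right) = 1193064$)
$\frac{N}{r{\left(m{\left(2 \right)} \right)}} = \frac{1193064}{-1} = 1193064 \left(-1\right) = -1193064$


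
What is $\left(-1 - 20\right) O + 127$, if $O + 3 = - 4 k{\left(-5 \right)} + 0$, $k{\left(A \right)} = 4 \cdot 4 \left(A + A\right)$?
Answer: $-13250$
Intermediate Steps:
$k{\left(A \right)} = 32 A$ ($k{\left(A \right)} = 4 \cdot 4 \cdot 2 A = 4 \cdot 8 A = 32 A$)
$O = 637$ ($O = -3 + \left(- 4 \cdot 32 \left(-5\right) + 0\right) = -3 + \left(\left(-4\right) \left(-160\right) + 0\right) = -3 + \left(640 + 0\right) = -3 + 640 = 637$)
$\left(-1 - 20\right) O + 127 = \left(-1 - 20\right) 637 + 127 = \left(-21\right) 637 + 127 = -13377 + 127 = -13250$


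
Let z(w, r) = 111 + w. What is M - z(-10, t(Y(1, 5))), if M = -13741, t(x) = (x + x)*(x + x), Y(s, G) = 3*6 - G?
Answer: -13842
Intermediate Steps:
Y(s, G) = 18 - G
t(x) = 4*x² (t(x) = (2*x)*(2*x) = 4*x²)
M - z(-10, t(Y(1, 5))) = -13741 - (111 - 10) = -13741 - 1*101 = -13741 - 101 = -13842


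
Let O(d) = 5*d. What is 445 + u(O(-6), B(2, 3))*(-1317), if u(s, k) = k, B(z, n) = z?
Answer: -2189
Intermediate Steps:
445 + u(O(-6), B(2, 3))*(-1317) = 445 + 2*(-1317) = 445 - 2634 = -2189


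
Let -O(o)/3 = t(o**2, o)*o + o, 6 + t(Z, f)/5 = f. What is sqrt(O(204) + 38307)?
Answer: I*sqrt(568185) ≈ 753.78*I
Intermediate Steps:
t(Z, f) = -30 + 5*f
O(o) = -3*o - 3*o*(-30 + 5*o) (O(o) = -3*((-30 + 5*o)*o + o) = -3*(o*(-30 + 5*o) + o) = -3*(o + o*(-30 + 5*o)) = -3*o - 3*o*(-30 + 5*o))
sqrt(O(204) + 38307) = sqrt(3*204*(29 - 5*204) + 38307) = sqrt(3*204*(29 - 1020) + 38307) = sqrt(3*204*(-991) + 38307) = sqrt(-606492 + 38307) = sqrt(-568185) = I*sqrt(568185)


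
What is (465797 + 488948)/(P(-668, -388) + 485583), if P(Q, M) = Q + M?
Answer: 954745/484527 ≈ 1.9705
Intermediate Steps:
P(Q, M) = M + Q
(465797 + 488948)/(P(-668, -388) + 485583) = (465797 + 488948)/((-388 - 668) + 485583) = 954745/(-1056 + 485583) = 954745/484527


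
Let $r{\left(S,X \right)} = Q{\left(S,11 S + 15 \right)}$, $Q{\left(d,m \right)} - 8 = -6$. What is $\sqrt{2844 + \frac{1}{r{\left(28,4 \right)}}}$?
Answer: $\frac{\sqrt{11378}}{2} \approx 53.334$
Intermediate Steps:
$Q{\left(d,m \right)} = 2$ ($Q{\left(d,m \right)} = 8 - 6 = 2$)
$r{\left(S,X \right)} = 2$
$\sqrt{2844 + \frac{1}{r{\left(28,4 \right)}}} = \sqrt{2844 + \frac{1}{2}} = \sqrt{\frac{5689}{2}} = \frac{\sqrt{11378}}{2}$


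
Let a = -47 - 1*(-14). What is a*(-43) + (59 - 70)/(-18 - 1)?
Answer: 26972/19 ≈ 1419.6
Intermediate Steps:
a = -33 (a = -47 + 14 = -33)
a*(-43) + (59 - 70)/(-18 - 1) = -33*(-43) + (59 - 70)/(-18 - 1) = 1419 - 11/(-19) = 1419 - 11*(-1/19) = 1419 + 11/19 = 26972/19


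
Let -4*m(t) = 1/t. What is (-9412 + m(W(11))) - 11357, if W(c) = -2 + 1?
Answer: -83075/4 ≈ -20769.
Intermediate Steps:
W(c) = -1
m(t) = -1/(4*t)
(-9412 + m(W(11))) - 11357 = (-9412 - ¼/(-1)) - 11357 = (-9412 - ¼*(-1)) - 11357 = (-9412 + ¼) - 11357 = -37647/4 - 11357 = -83075/4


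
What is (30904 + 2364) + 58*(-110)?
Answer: 26888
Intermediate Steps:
(30904 + 2364) + 58*(-110) = 33268 - 6380 = 26888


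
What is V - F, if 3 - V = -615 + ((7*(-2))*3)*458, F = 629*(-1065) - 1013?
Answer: 690752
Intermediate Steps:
F = -670898 (F = -669885 - 1013 = -670898)
V = 19854 (V = 3 - (-615 + ((7*(-2))*3)*458) = 3 - (-615 - 14*3*458) = 3 - (-615 - 42*458) = 3 - (-615 - 19236) = 3 - 1*(-19851) = 3 + 19851 = 19854)
V - F = 19854 - 1*(-670898) = 19854 + 670898 = 690752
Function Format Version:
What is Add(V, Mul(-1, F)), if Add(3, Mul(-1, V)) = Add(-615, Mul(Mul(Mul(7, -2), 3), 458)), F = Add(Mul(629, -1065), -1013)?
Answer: 690752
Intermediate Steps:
F = -670898 (F = Add(-669885, -1013) = -670898)
V = 19854 (V = Add(3, Mul(-1, Add(-615, Mul(Mul(Mul(7, -2), 3), 458)))) = Add(3, Mul(-1, Add(-615, Mul(Mul(-14, 3), 458)))) = Add(3, Mul(-1, Add(-615, Mul(-42, 458)))) = Add(3, Mul(-1, Add(-615, -19236))) = Add(3, Mul(-1, -19851)) = Add(3, 19851) = 19854)
Add(V, Mul(-1, F)) = Add(19854, Mul(-1, -670898)) = Add(19854, 670898) = 690752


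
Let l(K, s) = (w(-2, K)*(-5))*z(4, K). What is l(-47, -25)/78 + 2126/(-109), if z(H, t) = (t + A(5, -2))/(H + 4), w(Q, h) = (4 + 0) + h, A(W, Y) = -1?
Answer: -51073/1417 ≈ -36.043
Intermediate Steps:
w(Q, h) = 4 + h
z(H, t) = (-1 + t)/(4 + H) (z(H, t) = (t - 1)/(H + 4) = (-1 + t)/(4 + H))
l(K, s) = (-20 - 5*K)*(-1/8 + K/8) (l(K, s) = ((4 + K)*(-5))*((-1 + K)/(4 + 4)) = (-20 - 5*K)*((-1 + K)/8) = (-20 - 5*K)*(-1/8 + K/8))
l(-47, -25)/78 + 2126/(-109) = -5*(-1 - 47)*(4 - 47)/8/78 + 2126/(-109) = -5/8*(-48)*(-43)*(1/78) + 2126*(-1/109) = -1290*1/78 - 2126/109 = -215/13 - 2126/109 = -51073/1417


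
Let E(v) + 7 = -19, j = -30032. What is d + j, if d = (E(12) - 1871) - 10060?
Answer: -41989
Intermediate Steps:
E(v) = -26 (E(v) = -7 - 19 = -26)
d = -11957 (d = (-26 - 1871) - 10060 = -1897 - 10060 = -11957)
d + j = -11957 - 30032 = -41989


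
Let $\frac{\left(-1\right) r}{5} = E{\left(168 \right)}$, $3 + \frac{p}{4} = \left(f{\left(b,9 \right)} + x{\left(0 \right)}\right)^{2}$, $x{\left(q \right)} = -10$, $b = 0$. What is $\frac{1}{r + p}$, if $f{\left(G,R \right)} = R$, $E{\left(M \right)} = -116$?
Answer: $\frac{1}{572} \approx 0.0017483$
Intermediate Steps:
$p = -8$ ($p = -12 + 4 \left(9 - 10\right)^{2} = -12 + 4 \left(-1\right)^{2} = -12 + 4 \cdot 1 = -12 + 4 = -8$)
$r = 580$ ($r = \left(-5\right) \left(-116\right) = 580$)
$\frac{1}{r + p} = \frac{1}{580 - 8} = \frac{1}{572}$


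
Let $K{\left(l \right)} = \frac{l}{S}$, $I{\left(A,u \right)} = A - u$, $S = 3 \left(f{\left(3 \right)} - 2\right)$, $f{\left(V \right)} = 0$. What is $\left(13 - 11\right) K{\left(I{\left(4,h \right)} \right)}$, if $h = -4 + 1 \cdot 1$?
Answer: $- \frac{7}{3} \approx -2.3333$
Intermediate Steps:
$h = -3$ ($h = -4 + 1 = -3$)
$S = -6$ ($S = 3 \left(0 - 2\right) = 3 \left(-2\right) = -6$)
$K{\left(l \right)} = - \frac{l}{6}$ ($K{\left(l \right)} = \frac{l}{-6} = l \left(- \frac{1}{6}\right) = - \frac{l}{6}$)
$\left(13 - 11\right) K{\left(I{\left(4,h \right)} \right)} = \left(13 - 11\right) \left(- \frac{4 - -3}{6}\right) = 2 \left(- \frac{4 + 3}{6}\right) = 2 \left(\left(- \frac{1}{6}\right) 7\right) = 2 \left(- \frac{7}{6}\right) = - \frac{7}{3}$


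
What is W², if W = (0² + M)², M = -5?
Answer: 625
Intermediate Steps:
W = 25 (W = (0² - 5)² = (0 - 5)² = (-5)² = 25)
W² = 25² = 625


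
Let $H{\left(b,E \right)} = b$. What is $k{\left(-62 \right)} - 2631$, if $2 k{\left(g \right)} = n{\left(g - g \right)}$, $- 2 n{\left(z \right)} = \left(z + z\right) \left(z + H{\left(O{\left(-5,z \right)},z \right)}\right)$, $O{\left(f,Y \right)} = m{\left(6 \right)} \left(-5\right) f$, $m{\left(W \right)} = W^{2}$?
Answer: $-2631$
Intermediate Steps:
$O{\left(f,Y \right)} = - 180 f$ ($O{\left(f,Y \right)} = 6^{2} \left(-5\right) f = 36 \left(-5\right) f = - 180 f$)
$n{\left(z \right)} = - z \left(900 + z\right)$ ($n{\left(z \right)} = - \frac{\left(z + z\right) \left(z - -900\right)}{2} = - \frac{2 z \left(z + 900\right)}{2} = - \frac{2 z \left(900 + z\right)}{2} = - z \left(900 + z\right)$)
$k{\left(g \right)} = 0$ ($k{\left(g \right)} = \frac{\left(-1\right) \left(g - g\right) \left(900 + \left(g - g\right)\right)}{2} = \frac{\left(-1\right) 0 \left(900 + 0\right)}{2} = \frac{\left(-1\right) 0 \cdot 900}{2} = \frac{1}{2} \cdot 0 = 0$)
$k{\left(-62 \right)} - 2631 = 0 - 2631 = -2631$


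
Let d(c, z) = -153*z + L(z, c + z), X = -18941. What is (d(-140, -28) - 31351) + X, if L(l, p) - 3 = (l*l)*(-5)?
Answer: -49925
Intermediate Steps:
L(l, p) = 3 - 5*l² (L(l, p) = 3 + (l*l)*(-5) = 3 + l²*(-5) = 3 - 5*l²)
d(c, z) = 3 - 153*z - 5*z² (d(c, z) = -153*z + (3 - 5*z²) = 3 - 153*z - 5*z²)
(d(-140, -28) - 31351) + X = ((3 - 153*(-28) - 5*(-28)²) - 31351) - 18941 = ((3 + 4284 - 5*784) - 31351) - 18941 = ((3 + 4284 - 3920) - 31351) - 18941 = (367 - 31351) - 18941 = -30984 - 18941 = -49925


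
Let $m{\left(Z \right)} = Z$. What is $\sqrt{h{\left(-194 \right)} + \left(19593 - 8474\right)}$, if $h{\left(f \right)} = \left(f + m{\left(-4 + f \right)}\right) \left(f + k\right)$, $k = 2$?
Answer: $\sqrt{86383} \approx 293.91$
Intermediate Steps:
$h{\left(f \right)} = \left(-4 + 2 f\right) \left(2 + f\right)$ ($h{\left(f \right)} = \left(f + \left(-4 + f\right)\right) \left(f + 2\right) = \left(-4 + 2 f\right) \left(2 + f\right)$)
$\sqrt{h{\left(-194 \right)} + \left(19593 - 8474\right)} = \sqrt{\left(-8 + 2 \left(-194\right)^{2}\right) + \left(19593 - 8474\right)} = \sqrt{\left(-8 + 2 \cdot 37636\right) + 11119} = \sqrt{\left(-8 + 75272\right) + 11119} = \sqrt{75264 + 11119} = \sqrt{86383}$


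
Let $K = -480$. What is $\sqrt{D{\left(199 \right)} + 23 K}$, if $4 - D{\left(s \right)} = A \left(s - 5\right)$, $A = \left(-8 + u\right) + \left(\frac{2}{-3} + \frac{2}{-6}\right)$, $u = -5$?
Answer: $8 i \sqrt{130} \approx 91.214 i$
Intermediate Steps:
$A = -14$ ($A = \left(-8 - 5\right) + \left(\frac{2}{-3} + \frac{2}{-6}\right) = -13 + \left(2 \left(- \frac{1}{3}\right) + 2 \left(- \frac{1}{6}\right)\right) = -13 - 1 = -14$)
$D{\left(s \right)} = -66 + 14 s$ ($D{\left(s \right)} = 4 - - 14 \left(s - 5\right) = 4 - - 14 \left(-5 + s\right) = 4 - \left(70 - 14 s\right) = 4 + \left(-70 + 14 s\right) = -66 + 14 s$)
$\sqrt{D{\left(199 \right)} + 23 K} = \sqrt{\left(-66 + 14 \cdot 199\right) + 23 \left(-480\right)} = \sqrt{\left(-66 + 2786\right) - 11040} = \sqrt{2720 - 11040} = \sqrt{-8320} = 8 i \sqrt{130}$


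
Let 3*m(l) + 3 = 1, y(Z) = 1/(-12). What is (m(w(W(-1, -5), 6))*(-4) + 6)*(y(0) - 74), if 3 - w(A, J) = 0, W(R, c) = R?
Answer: -11557/18 ≈ -642.06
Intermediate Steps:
y(Z) = -1/12
w(A, J) = 3 (w(A, J) = 3 - 1*0 = 3 + 0 = 3)
m(l) = -⅔ (m(l) = -1 + (⅓)*1 = -1 + ⅓ = -⅔)
(m(w(W(-1, -5), 6))*(-4) + 6)*(y(0) - 74) = (-⅔*(-4) + 6)*(-1/12 - 74) = (8/3 + 6)*(-889/12) = (26/3)*(-889/12) = -11557/18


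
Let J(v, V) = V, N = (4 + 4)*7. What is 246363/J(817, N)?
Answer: 246363/56 ≈ 4399.3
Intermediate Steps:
N = 56 (N = 8*7 = 56)
246363/J(817, N) = 246363/56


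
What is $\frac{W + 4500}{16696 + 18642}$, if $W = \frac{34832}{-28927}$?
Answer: $\frac{65068334}{511111163} \approx 0.12731$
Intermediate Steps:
$W = - \frac{34832}{28927}$ ($W = 34832 \left(- \frac{1}{28927}\right) = - \frac{34832}{28927} \approx -1.2041$)
$\frac{W + 4500}{16696 + 18642} = \frac{- \frac{34832}{28927} + 4500}{16696 + 18642} = \frac{130136668}{28927 \cdot 35338} = \frac{130136668}{28927} \cdot \frac{1}{35338} = \frac{65068334}{511111163}$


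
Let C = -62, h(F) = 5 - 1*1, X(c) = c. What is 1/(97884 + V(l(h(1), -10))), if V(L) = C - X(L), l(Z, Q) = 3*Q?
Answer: 1/97852 ≈ 1.0220e-5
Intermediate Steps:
h(F) = 4 (h(F) = 5 - 1 = 4)
V(L) = -62 - L
1/(97884 + V(l(h(1), -10))) = 1/(97884 + (-62 - 3*(-10))) = 1/(97884 + (-62 - 1*(-30))) = 1/(97884 + (-62 + 30)) = 1/(97884 - 32) = 1/97852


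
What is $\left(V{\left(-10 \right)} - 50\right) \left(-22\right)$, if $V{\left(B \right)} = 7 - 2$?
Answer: $990$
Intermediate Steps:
$V{\left(B \right)} = 5$
$\left(V{\left(-10 \right)} - 50\right) \left(-22\right) = \left(5 - 50\right) \left(-22\right) = \left(-45\right) \left(-22\right) = 990$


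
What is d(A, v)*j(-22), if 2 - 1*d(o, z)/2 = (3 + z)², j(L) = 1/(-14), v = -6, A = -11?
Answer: 1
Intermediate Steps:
j(L) = -1/14
d(o, z) = 4 - 2*(3 + z)²
d(A, v)*j(-22) = (4 - 2*(3 - 6)²)*(-1/14) = (4 - 2*(-3)²)*(-1/14) = (4 - 2*9)*(-1/14) = (4 - 18)*(-1/14) = -14*(-1/14) = 1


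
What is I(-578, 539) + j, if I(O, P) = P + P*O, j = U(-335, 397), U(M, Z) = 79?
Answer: -310924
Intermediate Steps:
j = 79
I(O, P) = P + O*P
I(-578, 539) + j = 539*(1 - 578) + 79 = 539*(-577) + 79 = -311003 + 79 = -310924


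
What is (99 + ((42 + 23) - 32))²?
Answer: 17424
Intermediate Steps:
(99 + ((42 + 23) - 32))² = (99 + (65 - 32))² = (99 + 33)² = 132² = 17424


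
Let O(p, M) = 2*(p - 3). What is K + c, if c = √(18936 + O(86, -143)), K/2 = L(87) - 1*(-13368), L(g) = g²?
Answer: 41874 + √19102 ≈ 42012.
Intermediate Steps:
K = 41874 (K = 2*(87² - 1*(-13368)) = 2*(7569 + 13368) = 2*20937 = 41874)
O(p, M) = -6 + 2*p (O(p, M) = 2*(-3 + p) = -6 + 2*p)
c = √19102 (c = √(18936 + (-6 + 2*86)) = √(18936 + (-6 + 172)) = √(18936 + 166) = √19102 ≈ 138.21)
K + c = 41874 + √19102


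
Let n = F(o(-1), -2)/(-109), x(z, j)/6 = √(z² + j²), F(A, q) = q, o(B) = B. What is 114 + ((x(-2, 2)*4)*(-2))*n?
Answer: 114 - 192*√2/109 ≈ 111.51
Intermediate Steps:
x(z, j) = 6*√(j² + z²) (x(z, j) = 6*√(z² + j²) = 6*√(j² + z²))
n = 2/109 (n = -2/(-109) = -2*(-1/109) = 2/109 ≈ 0.018349)
114 + ((x(-2, 2)*4)*(-2))*n = 114 + (((6*√(2² + (-2)²))*4)*(-2))*(2/109) = 114 + (((6*√(4 + 4))*4)*(-2))*(2/109) = 114 + (((6*√8)*4)*(-2))*(2/109) = 114 + (((6*(2*√2))*4)*(-2))*(2/109) = 114 + (((12*√2)*4)*(-2))*(2/109) = 114 + ((48*√2)*(-2))*(2/109) = 114 - 96*√2*(2/109) = 114 - 192*√2/109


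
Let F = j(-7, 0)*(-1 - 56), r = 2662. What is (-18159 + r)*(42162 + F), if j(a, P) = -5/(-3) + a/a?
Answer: -651028970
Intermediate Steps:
j(a, P) = 8/3 (j(a, P) = -5*(-1/3) + 1 = 5/3 + 1 = 8/3)
F = -152 (F = 8*(-1 - 56)/3 = (8/3)*(-57) = -152)
(-18159 + r)*(42162 + F) = (-18159 + 2662)*(42162 - 152) = -15497*42010 = -651028970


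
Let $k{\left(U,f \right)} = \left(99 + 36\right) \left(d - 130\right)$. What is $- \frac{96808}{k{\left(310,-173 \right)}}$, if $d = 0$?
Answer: $\frac{48404}{8775} \approx 5.5161$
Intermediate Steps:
$k{\left(U,f \right)} = -17550$ ($k{\left(U,f \right)} = \left(99 + 36\right) \left(0 - 130\right) = 135 \left(-130\right) = -17550$)
$- \frac{96808}{k{\left(310,-173 \right)}} = - \frac{96808}{-17550} = \left(-96808\right) \left(- \frac{1}{17550}\right) = \frac{48404}{8775}$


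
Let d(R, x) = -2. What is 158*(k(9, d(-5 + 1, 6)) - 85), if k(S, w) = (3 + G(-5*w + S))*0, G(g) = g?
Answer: -13430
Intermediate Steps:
k(S, w) = 0 (k(S, w) = (3 + (-5*w + S))*0 = (3 + (S - 5*w))*0 = (3 + S - 5*w)*0 = 0)
158*(k(9, d(-5 + 1, 6)) - 85) = 158*(0 - 85) = 158*(-85) = -13430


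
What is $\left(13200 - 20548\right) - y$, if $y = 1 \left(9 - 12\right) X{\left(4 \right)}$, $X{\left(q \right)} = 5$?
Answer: $-7333$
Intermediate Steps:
$y = -15$ ($y = 1 \left(9 - 12\right) 5 = 1 \left(-3\right) 5 = \left(-3\right) 5 = -15$)
$\left(13200 - 20548\right) - y = \left(13200 - 20548\right) - -15 = -7348 + 15 = -7333$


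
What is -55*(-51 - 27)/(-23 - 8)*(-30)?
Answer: 128700/31 ≈ 4151.6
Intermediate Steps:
-55*(-51 - 27)/(-23 - 8)*(-30) = -55/((-31/(-78)))*(-30) = -55/((-31*(-1/78)))*(-30) = -55/31/78*(-30) = -55*78/31*(-30) = -4290/31*(-30) = 128700/31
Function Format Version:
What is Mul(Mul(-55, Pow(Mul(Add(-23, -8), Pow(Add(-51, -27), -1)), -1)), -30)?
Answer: Rational(128700, 31) ≈ 4151.6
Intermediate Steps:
Mul(Mul(-55, Pow(Mul(Add(-23, -8), Pow(Add(-51, -27), -1)), -1)), -30) = Mul(Mul(-55, Pow(Mul(-31, Pow(-78, -1)), -1)), -30) = Mul(Mul(-55, Pow(Mul(-31, Rational(-1, 78)), -1)), -30) = Mul(Mul(-55, Pow(Rational(31, 78), -1)), -30) = Mul(Mul(-55, Rational(78, 31)), -30) = Mul(Rational(-4290, 31), -30) = Rational(128700, 31)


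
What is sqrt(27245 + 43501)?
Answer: sqrt(70746) ≈ 265.98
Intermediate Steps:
sqrt(27245 + 43501) = sqrt(70746)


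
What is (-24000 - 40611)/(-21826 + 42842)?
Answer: -64611/21016 ≈ -3.0744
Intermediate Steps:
(-24000 - 40611)/(-21826 + 42842) = -64611/21016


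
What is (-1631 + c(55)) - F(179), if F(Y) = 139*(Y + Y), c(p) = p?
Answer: -51338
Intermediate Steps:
F(Y) = 278*Y (F(Y) = 139*(2*Y) = 278*Y)
(-1631 + c(55)) - F(179) = (-1631 + 55) - 278*179 = -1576 - 1*49762 = -1576 - 49762 = -51338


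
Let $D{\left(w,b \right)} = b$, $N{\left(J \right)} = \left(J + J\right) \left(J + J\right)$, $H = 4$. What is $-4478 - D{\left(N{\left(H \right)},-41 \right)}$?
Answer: $-4437$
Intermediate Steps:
$N{\left(J \right)} = 4 J^{2}$ ($N{\left(J \right)} = 2 J 2 J = 4 J^{2}$)
$-4478 - D{\left(N{\left(H \right)},-41 \right)} = -4478 - -41 = -4478 + 41 = -4437$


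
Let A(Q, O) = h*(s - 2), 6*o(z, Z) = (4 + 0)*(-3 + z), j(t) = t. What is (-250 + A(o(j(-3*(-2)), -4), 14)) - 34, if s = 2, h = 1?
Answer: -284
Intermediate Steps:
o(z, Z) = -2 + 2*z/3 (o(z, Z) = ((4 + 0)*(-3 + z))/6 = (4*(-3 + z))/6 = (-12 + 4*z)/6 = -2 + 2*z/3)
A(Q, O) = 0 (A(Q, O) = 1*(2 - 2) = 1*0 = 0)
(-250 + A(o(j(-3*(-2)), -4), 14)) - 34 = (-250 + 0) - 34 = -250 - 34 = -284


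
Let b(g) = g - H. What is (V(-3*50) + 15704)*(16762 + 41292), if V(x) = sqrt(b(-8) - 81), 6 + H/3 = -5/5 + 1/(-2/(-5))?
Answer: 911680016 + 29027*I*sqrt(302) ≈ 9.1168e+8 + 5.0444e+5*I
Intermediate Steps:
H = -27/2 (H = -18 + 3*(-5/5 + 1/(-2/(-5))) = -18 + 3*(-5*1/5 + 1/(-2*(-1/5))) = -18 + 3*(-1 + 1/(2/5)) = -18 + 3*(-1 + 1*(5/2)) = -18 + 3*(-1 + 5/2) = -18 + 3*(3/2) = -18 + 9/2 = -27/2 ≈ -13.500)
b(g) = 27/2 + g (b(g) = g - 1*(-27/2) = g + 27/2 = 27/2 + g)
V(x) = I*sqrt(302)/2 (V(x) = sqrt((27/2 - 8) - 81) = sqrt(11/2 - 81) = sqrt(-151/2) = I*sqrt(302)/2)
(V(-3*50) + 15704)*(16762 + 41292) = (I*sqrt(302)/2 + 15704)*(16762 + 41292) = (15704 + I*sqrt(302)/2)*58054 = 911680016 + 29027*I*sqrt(302)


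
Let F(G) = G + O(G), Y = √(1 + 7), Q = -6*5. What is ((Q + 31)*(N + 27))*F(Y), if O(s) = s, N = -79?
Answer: -208*√2 ≈ -294.16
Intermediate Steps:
Q = -30
Y = 2*√2 (Y = √8 = 2*√2 ≈ 2.8284)
F(G) = 2*G (F(G) = G + G = 2*G)
((Q + 31)*(N + 27))*F(Y) = ((-30 + 31)*(-79 + 27))*(2*(2*√2)) = (1*(-52))*(4*√2) = -208*√2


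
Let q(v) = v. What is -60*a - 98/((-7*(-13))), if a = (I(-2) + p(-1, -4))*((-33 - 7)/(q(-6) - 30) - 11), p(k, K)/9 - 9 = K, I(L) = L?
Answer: 994978/39 ≈ 25512.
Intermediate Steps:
p(k, K) = 81 + 9*K
a = -3827/9 (a = (-2 + (81 + 9*(-4)))*((-33 - 7)/(-6 - 30) - 11) = (-2 + (81 - 36))*(-40/(-36) - 11) = (-2 + 45)*(-40*(-1/36) - 11) = 43*(10/9 - 11) = 43*(-89/9) = -3827/9 ≈ -425.22)
-60*a - 98/((-7*(-13))) = -60*(-3827/9) - 98/((-7*(-13))) = 76540/3 - 98/91 = 76540/3 - 98*1/91 = 76540/3 - 14/13 = 994978/39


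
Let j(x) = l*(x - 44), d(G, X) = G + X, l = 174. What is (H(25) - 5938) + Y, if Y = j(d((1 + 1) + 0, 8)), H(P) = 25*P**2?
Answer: 3771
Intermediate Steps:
j(x) = -7656 + 174*x (j(x) = 174*(x - 44) = 174*(-44 + x) = -7656 + 174*x)
Y = -5916 (Y = -7656 + 174*(((1 + 1) + 0) + 8) = -7656 + 174*((2 + 0) + 8) = -7656 + 174*(2 + 8) = -7656 + 174*10 = -7656 + 1740 = -5916)
(H(25) - 5938) + Y = (25*25**2 - 5938) - 5916 = (25*625 - 5938) - 5916 = (15625 - 5938) - 5916 = 9687 - 5916 = 3771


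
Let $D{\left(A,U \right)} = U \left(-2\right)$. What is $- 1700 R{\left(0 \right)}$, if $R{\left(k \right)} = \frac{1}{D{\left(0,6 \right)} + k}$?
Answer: $\frac{425}{3} \approx 141.67$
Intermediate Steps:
$D{\left(A,U \right)} = - 2 U$
$R{\left(k \right)} = \frac{1}{-12 + k}$ ($R{\left(k \right)} = \frac{1}{\left(-2\right) 6 + k} = \frac{1}{-12 + k}$)
$- 1700 R{\left(0 \right)} = - \frac{1700}{-12 + 0} = - \frac{1700}{-12} = \left(-1700\right) \left(- \frac{1}{12}\right) = \frac{425}{3}$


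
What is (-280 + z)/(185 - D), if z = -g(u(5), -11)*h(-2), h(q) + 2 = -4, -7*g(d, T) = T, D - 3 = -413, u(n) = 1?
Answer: -1894/4165 ≈ -0.45474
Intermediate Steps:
D = -410 (D = 3 - 413 = -410)
g(d, T) = -T/7
h(q) = -6 (h(q) = -2 - 4 = -6)
z = 66/7 (z = -(-⅐*(-11))*(-6) = -11*(-6)/7 = -1*(-66/7) = 66/7 ≈ 9.4286)
(-280 + z)/(185 - D) = (-280 + 66/7)/(185 - 1*(-410)) = -1894/(7*(185 + 410)) = -1894/7/595 = -1894/7*1/595 = -1894/4165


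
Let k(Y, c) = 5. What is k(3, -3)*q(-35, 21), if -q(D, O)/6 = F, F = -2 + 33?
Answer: -930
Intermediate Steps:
F = 31
q(D, O) = -186 (q(D, O) = -6*31 = -186)
k(3, -3)*q(-35, 21) = 5*(-186) = -930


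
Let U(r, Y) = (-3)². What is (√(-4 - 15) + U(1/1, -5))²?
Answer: (9 + I*√19)² ≈ 62.0 + 78.46*I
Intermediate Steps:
U(r, Y) = 9
(√(-4 - 15) + U(1/1, -5))² = (√(-4 - 15) + 9)² = (√(-19) + 9)² = (I*√19 + 9)² = (9 + I*√19)²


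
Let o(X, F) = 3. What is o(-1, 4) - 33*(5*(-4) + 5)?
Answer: 498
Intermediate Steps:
o(-1, 4) - 33*(5*(-4) + 5) = 3 - 33*(5*(-4) + 5) = 3 - 33*(-20 + 5) = 3 - 33*(-15) = 3 + 495 = 498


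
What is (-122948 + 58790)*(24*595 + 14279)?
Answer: -1832288322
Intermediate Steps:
(-122948 + 58790)*(24*595 + 14279) = -64158*(14280 + 14279) = -64158*28559 = -1832288322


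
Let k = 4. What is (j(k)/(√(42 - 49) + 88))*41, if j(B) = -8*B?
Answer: -115456/7751 + 1312*I*√7/7751 ≈ -14.896 + 0.44784*I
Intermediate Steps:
(j(k)/(√(42 - 49) + 88))*41 = ((-8*4)/(√(42 - 49) + 88))*41 = -32/(√(-7) + 88)*41 = -32/(I*√7 + 88)*41 = -32/(88 + I*√7)*41 = -1312/(88 + I*√7)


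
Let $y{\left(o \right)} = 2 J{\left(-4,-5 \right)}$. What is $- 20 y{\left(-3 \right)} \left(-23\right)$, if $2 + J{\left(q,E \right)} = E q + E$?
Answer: $11960$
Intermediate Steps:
$J{\left(q,E \right)} = -2 + E + E q$ ($J{\left(q,E \right)} = -2 + \left(E q + E\right) = -2 + \left(E + E q\right) = -2 + E + E q$)
$y{\left(o \right)} = 26$ ($y{\left(o \right)} = 2 \left(-2 - 5 - -20\right) = 2 \left(-2 - 5 + 20\right) = 2 \cdot 13 = 26$)
$- 20 y{\left(-3 \right)} \left(-23\right) = \left(-20\right) 26 \left(-23\right) = \left(-520\right) \left(-23\right) = 11960$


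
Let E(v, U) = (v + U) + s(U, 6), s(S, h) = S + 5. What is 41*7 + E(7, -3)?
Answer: 293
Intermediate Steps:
s(S, h) = 5 + S
E(v, U) = 5 + v + 2*U (E(v, U) = (v + U) + (5 + U) = (U + v) + (5 + U) = 5 + v + 2*U)
41*7 + E(7, -3) = 41*7 + (5 + 7 + 2*(-3)) = 287 + (5 + 7 - 6) = 287 + 6 = 293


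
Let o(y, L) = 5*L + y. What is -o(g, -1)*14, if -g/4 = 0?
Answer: 70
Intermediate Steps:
g = 0 (g = -4*0 = 0)
o(y, L) = y + 5*L
-o(g, -1)*14 = -(0 + 5*(-1))*14 = -(0 - 5)*14 = -1*(-5)*14 = 5*14 = 70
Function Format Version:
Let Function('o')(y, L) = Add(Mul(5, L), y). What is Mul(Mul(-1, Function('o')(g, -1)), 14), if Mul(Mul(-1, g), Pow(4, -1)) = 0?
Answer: 70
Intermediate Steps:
g = 0 (g = Mul(-4, 0) = 0)
Function('o')(y, L) = Add(y, Mul(5, L))
Mul(Mul(-1, Function('o')(g, -1)), 14) = Mul(Mul(-1, Add(0, Mul(5, -1))), 14) = Mul(Mul(-1, Add(0, -5)), 14) = Mul(Mul(-1, -5), 14) = Mul(5, 14) = 70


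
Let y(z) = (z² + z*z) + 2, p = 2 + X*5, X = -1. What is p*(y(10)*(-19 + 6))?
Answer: 7878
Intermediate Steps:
p = -3 (p = 2 - 1*5 = 2 - 5 = -3)
y(z) = 2 + 2*z² (y(z) = (z² + z²) + 2 = 2*z² + 2 = 2 + 2*z²)
p*(y(10)*(-19 + 6)) = -3*(2 + 2*10²)*(-19 + 6) = -3*(2 + 2*100)*(-13) = -3*(2 + 200)*(-13) = -606*(-13) = -3*(-2626) = 7878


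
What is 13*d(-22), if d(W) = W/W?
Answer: 13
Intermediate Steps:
d(W) = 1
13*d(-22) = 13*1 = 13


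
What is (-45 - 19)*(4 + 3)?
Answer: -448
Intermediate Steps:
(-45 - 19)*(4 + 3) = -64*7 = -448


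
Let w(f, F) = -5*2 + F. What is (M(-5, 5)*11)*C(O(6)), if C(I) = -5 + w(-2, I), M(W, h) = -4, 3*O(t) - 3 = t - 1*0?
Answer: 528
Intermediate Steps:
O(t) = 1 + t/3 (O(t) = 1 + (t - 1*0)/3 = 1 + (t + 0)/3 = 1 + t/3)
w(f, F) = -10 + F
C(I) = -15 + I (C(I) = -5 + (-10 + I) = -15 + I)
(M(-5, 5)*11)*C(O(6)) = (-4*11)*(-15 + (1 + (⅓)*6)) = -44*(-15 + (1 + 2)) = -44*(-15 + 3) = -44*(-12) = 528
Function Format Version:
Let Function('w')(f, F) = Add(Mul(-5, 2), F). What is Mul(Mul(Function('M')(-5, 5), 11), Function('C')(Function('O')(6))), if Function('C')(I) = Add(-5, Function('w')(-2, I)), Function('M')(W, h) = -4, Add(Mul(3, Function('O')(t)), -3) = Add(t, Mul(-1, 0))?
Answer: 528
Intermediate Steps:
Function('O')(t) = Add(1, Mul(Rational(1, 3), t)) (Function('O')(t) = Add(1, Mul(Rational(1, 3), Add(t, Mul(-1, 0)))) = Add(1, Mul(Rational(1, 3), Add(t, 0))) = Add(1, Mul(Rational(1, 3), t)))
Function('w')(f, F) = Add(-10, F)
Function('C')(I) = Add(-15, I) (Function('C')(I) = Add(-5, Add(-10, I)) = Add(-15, I))
Mul(Mul(Function('M')(-5, 5), 11), Function('C')(Function('O')(6))) = Mul(Mul(-4, 11), Add(-15, Add(1, Mul(Rational(1, 3), 6)))) = Mul(-44, Add(-15, Add(1, 2))) = Mul(-44, Add(-15, 3)) = Mul(-44, -12) = 528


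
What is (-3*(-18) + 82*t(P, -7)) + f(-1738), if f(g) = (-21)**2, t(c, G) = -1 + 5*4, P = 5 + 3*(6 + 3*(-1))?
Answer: 2053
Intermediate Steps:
P = 14 (P = 5 + 3*(6 - 3) = 5 + 3*3 = 5 + 9 = 14)
t(c, G) = 19 (t(c, G) = -1 + 20 = 19)
f(g) = 441
(-3*(-18) + 82*t(P, -7)) + f(-1738) = (-3*(-18) + 82*19) + 441 = (54 + 1558) + 441 = 1612 + 441 = 2053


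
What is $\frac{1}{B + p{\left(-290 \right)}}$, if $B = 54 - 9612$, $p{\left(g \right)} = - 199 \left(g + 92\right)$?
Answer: $\frac{1}{29844} \approx 3.3508 \cdot 10^{-5}$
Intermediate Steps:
$p{\left(g \right)} = -18308 - 199 g$ ($p{\left(g \right)} = - 199 \left(92 + g\right) = -18308 - 199 g$)
$B = -9558$ ($B = 54 - 9612 = -9558$)
$\frac{1}{B + p{\left(-290 \right)}} = \frac{1}{-9558 - -39402} = \frac{1}{-9558 + \left(-18308 + 57710\right)} = \frac{1}{-9558 + 39402} = \frac{1}{29844}$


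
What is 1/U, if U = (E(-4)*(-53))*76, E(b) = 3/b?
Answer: 1/3021 ≈ 0.00033102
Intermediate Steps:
U = 3021 (U = ((3/(-4))*(-53))*76 = ((3*(-¼))*(-53))*76 = -¾*(-53)*76 = (159/4)*76 = 3021)
1/U = 1/3021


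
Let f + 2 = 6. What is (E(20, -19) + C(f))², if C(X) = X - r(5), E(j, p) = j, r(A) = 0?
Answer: 576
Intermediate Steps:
f = 4 (f = -2 + 6 = 4)
C(X) = X (C(X) = X - 1*0 = X + 0 = X)
(E(20, -19) + C(f))² = (20 + 4)² = 24² = 576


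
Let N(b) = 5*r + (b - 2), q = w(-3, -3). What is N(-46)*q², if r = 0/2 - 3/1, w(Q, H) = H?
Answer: -567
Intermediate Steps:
r = -3 (r = 0*(½) - 3*1 = 0 - 3 = -3)
q = -3
N(b) = -17 + b (N(b) = 5*(-3) + (b - 2) = -15 + (-2 + b) = -17 + b)
N(-46)*q² = (-17 - 46)*(-3)² = -63*9 = -567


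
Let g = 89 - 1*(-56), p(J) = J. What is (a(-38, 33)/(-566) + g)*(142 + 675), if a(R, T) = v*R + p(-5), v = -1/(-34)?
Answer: 569977599/4811 ≈ 1.1847e+5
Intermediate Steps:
v = 1/34 (v = -1*(-1/34) = 1/34 ≈ 0.029412)
g = 145 (g = 89 + 56 = 145)
a(R, T) = -5 + R/34 (a(R, T) = R/34 - 5 = -5 + R/34)
(a(-38, 33)/(-566) + g)*(142 + 675) = ((-5 + (1/34)*(-38))/(-566) + 145)*(142 + 675) = ((-5 - 19/17)*(-1/566) + 145)*817 = (-104/17*(-1/566) + 145)*817 = (52/4811 + 145)*817 = (697647/4811)*817 = 569977599/4811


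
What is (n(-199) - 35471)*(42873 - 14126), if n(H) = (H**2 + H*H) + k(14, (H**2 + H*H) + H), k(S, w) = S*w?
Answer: 33052524431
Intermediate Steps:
n(H) = 14*H + 30*H**2 (n(H) = (H**2 + H*H) + 14*((H**2 + H*H) + H) = (H**2 + H**2) + 14*((H**2 + H**2) + H) = 2*H**2 + 14*(2*H**2 + H) = 2*H**2 + 14*(H + 2*H**2) = 2*H**2 + (14*H + 28*H**2) = 14*H + 30*H**2)
(n(-199) - 35471)*(42873 - 14126) = (2*(-199)*(7 + 15*(-199)) - 35471)*(42873 - 14126) = (2*(-199)*(7 - 2985) - 35471)*28747 = (2*(-199)*(-2978) - 35471)*28747 = (1185244 - 35471)*28747 = 1149773*28747 = 33052524431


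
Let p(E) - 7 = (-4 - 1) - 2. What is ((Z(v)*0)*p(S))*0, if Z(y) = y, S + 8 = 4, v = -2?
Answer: 0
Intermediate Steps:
S = -4 (S = -8 + 4 = -4)
p(E) = 0 (p(E) = 7 + ((-4 - 1) - 2) = 7 + (-5 - 2) = 7 - 7 = 0)
((Z(v)*0)*p(S))*0 = (-2*0*0)*0 = (0*0)*0 = 0*0 = 0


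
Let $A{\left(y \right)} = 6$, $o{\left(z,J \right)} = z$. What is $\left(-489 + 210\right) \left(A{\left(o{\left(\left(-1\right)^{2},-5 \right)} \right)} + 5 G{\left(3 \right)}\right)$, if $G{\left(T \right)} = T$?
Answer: $-5859$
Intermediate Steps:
$\left(-489 + 210\right) \left(A{\left(o{\left(\left(-1\right)^{2},-5 \right)} \right)} + 5 G{\left(3 \right)}\right) = \left(-489 + 210\right) \left(6 + 5 \cdot 3\right) = - 279 \left(6 + 15\right) = \left(-279\right) 21 = -5859$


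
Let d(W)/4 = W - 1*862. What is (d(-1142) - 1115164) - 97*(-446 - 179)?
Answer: -1062555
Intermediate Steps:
d(W) = -3448 + 4*W (d(W) = 4*(W - 1*862) = 4*(W - 862) = 4*(-862 + W) = -3448 + 4*W)
(d(-1142) - 1115164) - 97*(-446 - 179) = ((-3448 + 4*(-1142)) - 1115164) - 97*(-446 - 179) = ((-3448 - 4568) - 1115164) - 97*(-625) = (-8016 - 1115164) + 60625 = -1123180 + 60625 = -1062555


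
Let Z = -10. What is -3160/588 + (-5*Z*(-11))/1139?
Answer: -980660/167433 ≈ -5.8570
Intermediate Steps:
-3160/588 + (-5*Z*(-11))/1139 = -3160/588 + (-5*(-10)*(-11))/1139 = -3160*1/588 + (50*(-11))*(1/1139) = -790/147 - 550*1/1139 = -790/147 - 550/1139 = -980660/167433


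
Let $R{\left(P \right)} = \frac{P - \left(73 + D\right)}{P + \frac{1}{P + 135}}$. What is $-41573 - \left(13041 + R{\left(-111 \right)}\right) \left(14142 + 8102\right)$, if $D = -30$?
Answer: $- \frac{772686625375}{2663} \approx -2.9016 \cdot 10^{8}$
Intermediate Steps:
$R{\left(P \right)} = \frac{-43 + P}{P + \frac{1}{135 + P}}$ ($R{\left(P \right)} = \frac{P - 43}{P + \frac{1}{P + 135}} = \frac{P + \left(-73 + 30\right)}{P + \frac{1}{135 + P}} = \frac{P - 43}{P + \frac{1}{135 + P}} = \frac{-43 + P}{P + \frac{1}{135 + P}}$)
$-41573 - \left(13041 + R{\left(-111 \right)}\right) \left(14142 + 8102\right) = -41573 - \left(13041 + \frac{-5805 + \left(-111\right)^{2} + 92 \left(-111\right)}{1 + \left(-111\right)^{2} + 135 \left(-111\right)}\right) \left(14142 + 8102\right) = -41573 - \left(13041 + \frac{-5805 + 12321 - 10212}{1 + 12321 - 14985}\right) 22244 = -41573 - \left(13041 + \frac{1}{-2663} \left(-3696\right)\right) 22244 = -41573 - \left(13041 - - \frac{3696}{2663}\right) 22244 = -41573 - \left(13041 + \frac{3696}{2663}\right) 22244 = -41573 - \frac{34731879}{2663} \cdot 22244 = -41573 - \frac{772575916476}{2663} = - \frac{772686625375}{2663}$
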